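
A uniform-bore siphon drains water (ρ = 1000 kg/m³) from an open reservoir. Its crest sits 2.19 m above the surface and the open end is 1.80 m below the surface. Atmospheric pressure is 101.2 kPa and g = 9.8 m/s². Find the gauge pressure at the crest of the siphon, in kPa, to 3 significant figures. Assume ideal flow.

Bernoulli surface→outlet gives ½v² = g·h_out, so v = √(2·9.8·1.80) = 5.94 m/s.
Continuity keeps v the same throughout the tube; from surface to crest, P_atm + 0 = P_top + ½ρv² + ρg·h_top.
P_top = 101200 − ½·1000·5.94² − 1000·9.8·2.19 = 62100 Pa. So P_gauge = P_top − P_atm = -39100 Pa.

P_gauge ≈ -39.1 kPa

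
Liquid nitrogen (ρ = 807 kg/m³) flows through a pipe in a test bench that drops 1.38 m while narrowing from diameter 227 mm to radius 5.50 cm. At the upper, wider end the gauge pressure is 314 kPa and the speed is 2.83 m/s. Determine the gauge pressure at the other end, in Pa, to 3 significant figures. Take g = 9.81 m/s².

P₂ = 270000 Pa

Mass conservation (A₁v₁ = A₂v₂) gives v₂ = 2.83 × 405/95.0 = 12.1 m/s.
Applying Bernoulli between the two ends and solving for P₂: P₂ = P₁ + ½ρ(v₁² − v₂²) − ρgΔh.
P₂ = 314000 + ½·807·(2.83² − 12.1²) − 807·9.81·(−1.38) = 314000 + (-55400) − (-10900) = 270000 Pa.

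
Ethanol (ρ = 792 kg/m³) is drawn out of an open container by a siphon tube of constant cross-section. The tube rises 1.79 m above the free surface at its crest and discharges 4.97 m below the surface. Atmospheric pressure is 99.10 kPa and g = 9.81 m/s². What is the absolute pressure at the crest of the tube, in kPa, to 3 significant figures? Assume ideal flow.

P_top ≈ 46.6 kPa

From the surface to the outlet (both open to atmosphere, surface at rest): v = √(2g·h_out) = √(2·9.81·4.97) = 9.87 m/s.
The bore is uniform, so the speed at the crest is the same v. Bernoulli surface→crest: P_atm = P_top + ½ρv² + ρg·h_top.
P_top = 99100 − ½·792·9.87² − 792·9.81·1.79 = 46600 Pa.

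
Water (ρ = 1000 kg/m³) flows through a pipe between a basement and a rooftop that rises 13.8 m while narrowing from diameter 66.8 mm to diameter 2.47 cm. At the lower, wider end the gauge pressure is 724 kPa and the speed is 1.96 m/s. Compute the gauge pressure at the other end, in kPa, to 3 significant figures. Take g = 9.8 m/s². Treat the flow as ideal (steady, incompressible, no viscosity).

P₂ = 488 kPa

By continuity, v₂ = v₁·A₁/A₂ = 1.96·(35.0/4.79) = 14.3 m/s.
Energy conservation along the streamline gives P₂ = P₁ − ½ρ(v₂² − v₁²) − ρg(h₂ − h₁).
P₂ = 724000 + ½·1000·(1.96² − 14.3²) − 1000·9.8·(+13.8) = 724000 + (-101000) − (135000) = 488000 Pa.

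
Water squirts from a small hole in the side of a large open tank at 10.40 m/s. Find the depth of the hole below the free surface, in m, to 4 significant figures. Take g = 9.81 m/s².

Torricelli: v = √(2gh), so h = v²/(2g).
h = 10.40²/(2·9.81) = 108.2/19.62 = 5.513 m.

5.513 m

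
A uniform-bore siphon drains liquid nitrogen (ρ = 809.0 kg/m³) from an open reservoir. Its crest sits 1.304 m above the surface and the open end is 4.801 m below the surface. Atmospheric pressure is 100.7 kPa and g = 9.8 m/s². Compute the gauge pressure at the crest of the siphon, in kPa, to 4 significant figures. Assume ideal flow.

Bernoulli surface→outlet gives ½v² = g·h_out, so v = √(2·9.8·4.801) = 9.700 m/s.
Continuity keeps v the same throughout the tube; from surface to crest, P_atm + 0 = P_top + ½ρv² + ρg·h_top.
P_top = 100700 − ½·809.0·9.700² − 809.0·9.8·1.304 = 52300 Pa. So P_gauge = P_top − P_atm = -48400 Pa.

-48.40 kPa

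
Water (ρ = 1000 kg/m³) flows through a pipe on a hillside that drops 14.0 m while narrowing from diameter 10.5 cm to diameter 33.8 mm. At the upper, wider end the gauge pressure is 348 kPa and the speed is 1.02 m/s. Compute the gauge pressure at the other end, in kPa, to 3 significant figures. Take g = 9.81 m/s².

P₂ = 437 kPa

Mass conservation (A₁v₁ = A₂v₂) gives v₂ = 1.02 × 86.6/8.97 = 9.84 m/s.
Bernoulli: P₁ + ½ρv₁² + ρg h₁ = P₂ + ½ρv₂² + ρg h₂, so P₂ = P₁ + ½ρ(v₁² − v₂²) − ρg(h₂ − h₁).
P₂ = 348000 + ½·1000·(1.02² − 9.84²) − 1000·9.81·(−14.0) = 348000 + (-47900) − (-137000) = 437000 Pa.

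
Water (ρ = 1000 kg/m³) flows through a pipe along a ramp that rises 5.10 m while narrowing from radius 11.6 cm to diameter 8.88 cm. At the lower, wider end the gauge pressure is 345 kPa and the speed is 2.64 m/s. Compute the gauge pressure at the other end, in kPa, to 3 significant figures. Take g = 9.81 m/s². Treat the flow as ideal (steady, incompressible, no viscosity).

By continuity, v₂ = v₁·A₁/A₂ = 2.64·(423/61.9) = 18.0 m/s.
Applying Bernoulli between the two ends and solving for P₂: P₂ = P₁ + ½ρ(v₁² − v₂²) − ρgΔh.
P₂ = 345000 + ½·1000·(2.64² − 18.0²) − 1000·9.81·(+5.10) = 345000 + (-159000) − (50000) = 136000 Pa.

136 kPa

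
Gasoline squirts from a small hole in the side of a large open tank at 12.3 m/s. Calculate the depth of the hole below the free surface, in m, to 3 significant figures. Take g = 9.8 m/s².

Torricelli: v = √(2gh), so h = v²/(2g).
h = 12.3²/(2·9.8) = 151/19.60 = 7.72 m.

7.72 m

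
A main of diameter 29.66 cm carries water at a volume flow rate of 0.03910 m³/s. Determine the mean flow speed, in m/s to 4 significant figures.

Q = 0.03910 m³/s = 0.03910 m³/s.
v = Q/A = 0.03910 / 0.06909 = 0.5659 m/s.

v = 0.5659 m/s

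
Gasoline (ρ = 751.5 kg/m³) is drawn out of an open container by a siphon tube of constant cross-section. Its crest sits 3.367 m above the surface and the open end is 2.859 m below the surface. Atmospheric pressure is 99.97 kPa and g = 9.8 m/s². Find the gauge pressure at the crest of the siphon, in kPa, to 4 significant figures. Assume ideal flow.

P_gauge = -45.85 kPa

From the surface to the outlet (both open to atmosphere, surface at rest): v = √(2g·h_out) = √(2·9.8·2.859) = 7.486 m/s.
With constant cross-section the crest speed equals v; applying Bernoulli from the surface up to the crest, P_top = P_atm − ½ρv² − ρg·h_top.
P_top = 99970 − ½·751.5·7.486² − 751.5·9.8·3.367 = 54120 Pa. So P_gauge = P_top − P_atm = -45850 Pa.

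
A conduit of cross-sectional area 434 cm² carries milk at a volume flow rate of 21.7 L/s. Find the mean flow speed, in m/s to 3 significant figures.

v ≈ 0.500 m/s

Q = 21.7 L/s = 0.0217 m³/s.
v = Q/A = 0.0217 / 0.0434 = 0.500 m/s.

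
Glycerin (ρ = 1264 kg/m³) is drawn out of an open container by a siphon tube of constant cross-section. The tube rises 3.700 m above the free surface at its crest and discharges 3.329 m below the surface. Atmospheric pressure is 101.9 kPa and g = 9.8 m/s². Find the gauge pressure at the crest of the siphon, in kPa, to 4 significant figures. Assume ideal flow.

P_gauge ≈ -87.07 kPa

The outlet speed comes from Torricelli: v = √(2g·3.329) = 8.078 m/s.
Continuity keeps v the same throughout the tube; from surface to crest, P_atm + 0 = P_top + ½ρv² + ρg·h_top.
P_top = 101900 − ½·1264·8.078² − 1264·9.8·3.700 = 14830 Pa. So P_gauge = P_top − P_atm = -87070 Pa.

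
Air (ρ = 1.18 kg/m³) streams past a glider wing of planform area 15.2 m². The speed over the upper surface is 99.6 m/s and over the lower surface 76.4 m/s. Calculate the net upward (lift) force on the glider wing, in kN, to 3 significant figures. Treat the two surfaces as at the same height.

From P + ½ρv² = const at equal height, P_low − P_up = ½ρ(v_up² − v_low²).
ΔP = ½·1.18·(99.6² − 76.4²) = 2410 Pa.
Lift = ΔP · A = 2410 × 15.2 = 36600 N.

F ≈ 36.6 kN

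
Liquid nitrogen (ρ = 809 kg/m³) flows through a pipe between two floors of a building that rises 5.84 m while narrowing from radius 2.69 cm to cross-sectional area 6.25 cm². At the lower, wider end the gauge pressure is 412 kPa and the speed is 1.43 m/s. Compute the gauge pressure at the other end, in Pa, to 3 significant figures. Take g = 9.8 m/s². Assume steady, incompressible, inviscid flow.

Mass conservation (A₁v₁ = A₂v₂) gives v₂ = 1.43 × 22.7/6.25 = 5.20 m/s.
Applying Bernoulli between the two ends and solving for P₂: P₂ = P₁ + ½ρ(v₁² − v₂²) − ρgΔh.
P₂ = 412000 + ½·809·(1.43² − 5.20²) − 809·9.8·(+5.84) = 412000 + (-10100) − (46300) = 356000 Pa.

P₂ ≈ 356000 Pa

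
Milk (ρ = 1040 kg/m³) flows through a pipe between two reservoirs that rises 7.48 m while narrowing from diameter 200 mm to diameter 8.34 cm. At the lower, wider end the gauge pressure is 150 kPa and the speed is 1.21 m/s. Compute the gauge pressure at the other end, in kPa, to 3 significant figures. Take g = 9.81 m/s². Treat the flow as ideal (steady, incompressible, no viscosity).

P₂ = 49.3 kPa

Continuity gives A₁v₁ = A₂v₂, so v₂ = (314 cm²)/(54.6 cm²) × 1.21 m/s = 6.96 m/s.
Bernoulli: P₁ + ½ρv₁² + ρg h₁ = P₂ + ½ρv₂² + ρg h₂, so P₂ = P₁ + ½ρ(v₁² − v₂²) − ρg(h₂ − h₁).
P₂ = 150000 + ½·1040·(1.21² − 6.96²) − 1040·9.81·(+7.48) = 150000 + (-24400) − (76300) = 49300 Pa.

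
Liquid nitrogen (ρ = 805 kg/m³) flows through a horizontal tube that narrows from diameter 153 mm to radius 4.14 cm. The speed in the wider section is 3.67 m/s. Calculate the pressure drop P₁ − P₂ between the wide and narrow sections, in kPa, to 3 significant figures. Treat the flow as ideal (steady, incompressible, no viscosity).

ΔP ≈ 57.8 kPa

By continuity, v₂ = v₁·A₁/A₂ = 3.67·(184/53.8) = 12.5 m/s.
Along the horizontal streamline, P + ½ρv² is constant.
P₁ − P₂ = ½·805·(12.5² − 3.67²) = ½·805·144 = 57800 Pa.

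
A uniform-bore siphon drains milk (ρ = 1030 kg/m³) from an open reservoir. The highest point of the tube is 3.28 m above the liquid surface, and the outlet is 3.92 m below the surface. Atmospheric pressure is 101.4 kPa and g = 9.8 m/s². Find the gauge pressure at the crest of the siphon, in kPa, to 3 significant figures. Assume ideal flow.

P_gauge = -72.7 kPa

Bernoulli surface→outlet gives ½v² = g·h_out, so v = √(2·9.8·3.92) = 8.77 m/s.
Continuity keeps v the same throughout the tube; from surface to crest, P_atm + 0 = P_top + ½ρv² + ρg·h_top.
P_top = 101400 − ½·1030·8.77² − 1030·9.8·3.28 = 28700 Pa. So P_gauge = P_top − P_atm = -72700 Pa.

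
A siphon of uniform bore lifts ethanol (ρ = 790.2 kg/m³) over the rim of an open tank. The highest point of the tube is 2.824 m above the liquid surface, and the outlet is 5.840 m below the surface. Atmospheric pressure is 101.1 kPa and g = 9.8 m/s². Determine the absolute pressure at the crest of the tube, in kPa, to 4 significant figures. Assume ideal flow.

34.01 kPa

The outlet speed comes from Torricelli: v = √(2g·5.840) = 10.70 m/s.
With constant cross-section the crest speed equals v; applying Bernoulli from the surface up to the crest, P_top = P_atm − ½ρv² − ρg·h_top.
P_top = 101100 − ½·790.2·10.70² − 790.2·9.8·2.824 = 34010 Pa.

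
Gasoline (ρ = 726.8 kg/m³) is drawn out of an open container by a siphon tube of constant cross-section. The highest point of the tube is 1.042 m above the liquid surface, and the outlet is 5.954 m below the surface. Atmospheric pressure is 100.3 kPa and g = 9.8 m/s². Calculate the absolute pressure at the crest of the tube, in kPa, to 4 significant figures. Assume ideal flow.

P_top ≈ 50.47 kPa

The outlet speed comes from Torricelli: v = √(2g·5.954) = 10.80 m/s.
Continuity keeps v the same throughout the tube; from surface to crest, P_atm + 0 = P_top + ½ρv² + ρg·h_top.
P_top = 100300 − ½·726.8·10.80² − 726.8·9.8·1.042 = 50470 Pa.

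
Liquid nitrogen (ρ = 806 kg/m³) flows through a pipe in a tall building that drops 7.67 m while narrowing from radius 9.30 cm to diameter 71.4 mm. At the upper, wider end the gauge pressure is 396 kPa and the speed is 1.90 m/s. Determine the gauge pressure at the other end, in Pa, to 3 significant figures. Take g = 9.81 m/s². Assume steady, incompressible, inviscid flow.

The volume flow rate is constant, so v₂ = (A₁/A₂)v₁ = (272/40.0)·1.90 = 12.9 m/s.
Energy conservation along the streamline gives P₂ = P₁ − ½ρ(v₂² − v₁²) − ρg(h₂ − h₁).
P₂ = 396000 + ½·806·(1.90² − 12.9²) − 806·9.81·(−7.67) = 396000 + (-65500) − (-60600) = 391000 Pa.

391000 Pa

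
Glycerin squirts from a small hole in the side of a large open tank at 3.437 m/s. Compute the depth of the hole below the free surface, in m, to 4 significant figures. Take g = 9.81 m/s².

Torricelli: v = √(2gh), so h = v²/(2g).
h = 3.437²/(2·9.81) = 11.81/19.62 = 0.6021 m.

h ≈ 0.6021 m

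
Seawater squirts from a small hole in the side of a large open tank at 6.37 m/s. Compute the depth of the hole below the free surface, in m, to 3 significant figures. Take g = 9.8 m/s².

h ≈ 2.07 m

Torricelli: v = √(2gh), so h = v²/(2g).
h = 6.37²/(2·9.8) = 40.6/19.60 = 2.07 m.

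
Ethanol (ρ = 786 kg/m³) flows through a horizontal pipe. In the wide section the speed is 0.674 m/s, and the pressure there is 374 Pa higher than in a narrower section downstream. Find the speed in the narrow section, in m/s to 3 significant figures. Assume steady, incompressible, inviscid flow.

v₂ = 1.19 m/s

Along the level pipe P + ½ρv² is conserved, hence v₂² = v₁² + 2(P₁ − P₂)/ρ.
v₂ = √(0.674² + 2·374/786) = √(0.454 + 0.952) = 1.19 m/s.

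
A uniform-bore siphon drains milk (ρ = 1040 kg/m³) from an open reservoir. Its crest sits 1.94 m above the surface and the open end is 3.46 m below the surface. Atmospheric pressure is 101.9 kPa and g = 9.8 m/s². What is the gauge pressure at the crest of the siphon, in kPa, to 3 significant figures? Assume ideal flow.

Bernoulli surface→outlet gives ½v² = g·h_out, so v = √(2·9.8·3.46) = 8.24 m/s.
The bore is uniform, so the speed at the crest is the same v. Bernoulli surface→crest: P_atm = P_top + ½ρv² + ρg·h_top.
P_top = 101900 − ½·1040·8.24² − 1040·9.8·1.94 = 46900 Pa. So P_gauge = P_top − P_atm = -55000 Pa.

P_gauge ≈ -55.0 kPa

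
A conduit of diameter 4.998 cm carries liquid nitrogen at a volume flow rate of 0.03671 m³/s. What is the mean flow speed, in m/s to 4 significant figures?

Q = 0.03671 m³/s = 0.03671 m³/s.
v = Q/A = 0.03671 / 0.001962 = 18.71 m/s.

v ≈ 18.71 m/s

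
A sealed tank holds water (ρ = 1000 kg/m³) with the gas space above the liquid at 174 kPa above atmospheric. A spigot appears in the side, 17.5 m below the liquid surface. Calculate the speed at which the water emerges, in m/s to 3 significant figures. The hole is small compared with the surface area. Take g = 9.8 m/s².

v ≈ 26.3 m/s

Take point 1 at the surface (v₁ ≈ 0) and point 2 at the hole (at atmospheric pressure). Bernoulli: P₁ + ρg h = P_atm + ½ρv₂².
With P₁ − P_atm = 174000 Pa, v₂ = √(2gh + 2ΔP/ρ) = √(2·9.8·17.5 + 2·174000/1000) = 26.3 m/s.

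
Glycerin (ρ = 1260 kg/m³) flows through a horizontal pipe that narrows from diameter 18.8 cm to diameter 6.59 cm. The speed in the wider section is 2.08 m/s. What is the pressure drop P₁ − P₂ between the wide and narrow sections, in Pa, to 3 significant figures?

Continuity gives A₁v₁ = A₂v₂, so v₂ = (278 cm²)/(34.1 cm²) × 2.08 m/s = 16.9 m/s.
Bernoulli (h₁ = h₂): P₁ − P₂ = ½ρ(v₂² − v₁²).
P₁ − P₂ = ½·1260·(16.9² − 2.08²) = ½·1260·282 = 178000 Pa.

178000 Pa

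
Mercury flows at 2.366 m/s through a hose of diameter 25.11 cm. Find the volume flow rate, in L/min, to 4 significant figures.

Q = A·v = 0.04952 m² × 2.366 m/s = 0.1172 m³/s.
Converting: 0.1172 m³/s × 60000 = 7030 L/min.

7030 L/min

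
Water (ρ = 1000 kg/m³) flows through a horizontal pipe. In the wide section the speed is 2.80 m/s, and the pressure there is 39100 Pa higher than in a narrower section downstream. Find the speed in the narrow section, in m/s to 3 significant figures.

Horizontal Bernoulli: P₁ + ½ρv₁² = P₂ + ½ρv₂², so v₂² = v₁² + 2(P₁ − P₂)/ρ.
v₂ = √(2.80² + 2·39100/1000) = √(7.84 + 78.2) = 9.28 m/s.

9.28 m/s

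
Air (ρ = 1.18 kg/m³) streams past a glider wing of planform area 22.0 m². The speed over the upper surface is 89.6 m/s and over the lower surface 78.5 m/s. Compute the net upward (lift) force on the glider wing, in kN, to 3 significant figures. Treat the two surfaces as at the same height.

F ≈ 24.2 kN

From P + ½ρv² = const at equal height, P_low − P_up = ½ρ(v_up² − v_low²).
ΔP = ½·1.18·(89.6² − 78.5²) = 1100 Pa.
Lift = ΔP · A = 1100 × 22.0 = 24200 N.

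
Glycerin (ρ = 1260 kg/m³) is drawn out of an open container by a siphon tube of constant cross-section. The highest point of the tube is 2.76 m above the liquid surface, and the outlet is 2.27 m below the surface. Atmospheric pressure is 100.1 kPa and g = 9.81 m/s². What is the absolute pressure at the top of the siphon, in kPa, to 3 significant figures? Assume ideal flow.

Bernoulli surface→outlet gives ½v² = g·h_out, so v = √(2·9.81·2.27) = 6.67 m/s.
The bore is uniform, so the speed at the crest is the same v. Bernoulli surface→crest: P_atm = P_top + ½ρv² + ρg·h_top.
P_top = 100100 − ½·1260·6.67² − 1260·9.81·2.76 = 37900 Pa.

37.9 kPa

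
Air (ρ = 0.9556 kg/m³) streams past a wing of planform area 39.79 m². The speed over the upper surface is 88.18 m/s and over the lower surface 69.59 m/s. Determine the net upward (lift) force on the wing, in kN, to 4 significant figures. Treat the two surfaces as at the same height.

With equal heights on the two surfaces, Bernoulli gives P_lower − P_upper = ½ρ(v_upper² − v_lower²).
ΔP = ½·0.9556·(88.18² − 69.59²) = 1401 Pa.
Lift = ΔP · A = 1401 × 39.79 = 55760 N.

F = 55.76 kN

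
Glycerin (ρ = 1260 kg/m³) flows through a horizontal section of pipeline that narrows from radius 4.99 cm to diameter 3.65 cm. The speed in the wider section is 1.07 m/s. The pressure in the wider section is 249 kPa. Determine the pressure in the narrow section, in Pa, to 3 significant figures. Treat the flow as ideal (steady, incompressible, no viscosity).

The volume flow rate is constant, so v₂ = (A₁/A₂)v₁ = (78.2/10.5)·1.07 = 8.00 m/s.
The pipe is horizontal, so Bernoulli reduces to P₁ + ½ρv₁² = P₂ + ½ρv₂².
P₂ = P₁ − ½ρ(v₂² − v₁²) = 249000 − ½·1260·(8.00² − 1.07²) = 249000 − 39600 = 209000 Pa.

209000 Pa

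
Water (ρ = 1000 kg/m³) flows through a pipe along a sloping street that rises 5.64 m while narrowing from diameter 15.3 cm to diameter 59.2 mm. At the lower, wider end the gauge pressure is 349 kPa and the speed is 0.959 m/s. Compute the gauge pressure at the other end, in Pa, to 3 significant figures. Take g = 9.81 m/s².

274000 Pa

Mass conservation (A₁v₁ = A₂v₂) gives v₂ = 0.959 × 184/27.5 = 6.41 m/s.
Energy conservation along the streamline gives P₂ = P₁ − ½ρ(v₂² − v₁²) − ρg(h₂ − h₁).
P₂ = 349000 + ½·1000·(0.959² − 6.41²) − 1000·9.81·(+5.64) = 349000 + (-20100) − (55300) = 274000 Pa.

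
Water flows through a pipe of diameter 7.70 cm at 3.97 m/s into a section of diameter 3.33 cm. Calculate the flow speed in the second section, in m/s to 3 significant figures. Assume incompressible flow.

Continuity gives A₁v₁ = A₂v₂, so v₂ = (46.6 cm²)/(8.71 cm²) × 3.97 m/s = 21.2 m/s.

v₂ = 21.2 m/s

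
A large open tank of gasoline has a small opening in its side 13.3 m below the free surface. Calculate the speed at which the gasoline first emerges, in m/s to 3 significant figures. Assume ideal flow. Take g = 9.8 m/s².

16.1 m/s

Torricelli's result v = √(2gh) gives v = √(2·9.8·13.3) = 16.1 m/s.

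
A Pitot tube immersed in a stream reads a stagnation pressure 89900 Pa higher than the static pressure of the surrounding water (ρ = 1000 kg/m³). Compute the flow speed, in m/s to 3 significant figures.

The dynamic pressure equals the rise in static pressure at the stagnation point: ΔP = ½ρv².
v = √(2ΔP/ρ) = √(2·89900/1000) = 13.4 m/s.

13.4 m/s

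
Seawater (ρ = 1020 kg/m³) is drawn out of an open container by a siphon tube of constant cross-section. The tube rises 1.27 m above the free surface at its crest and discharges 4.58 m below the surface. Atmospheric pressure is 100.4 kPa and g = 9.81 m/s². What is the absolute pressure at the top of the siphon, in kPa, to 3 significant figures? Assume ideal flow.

Bernoulli surface→outlet gives ½v² = g·h_out, so v = √(2·9.81·4.58) = 9.48 m/s.
The bore is uniform, so the speed at the crest is the same v. Bernoulli surface→crest: P_atm = P_top + ½ρv² + ρg·h_top.
P_top = 100400 − ½·1020·9.48² − 1020·9.81·1.27 = 41900 Pa.

P_top ≈ 41.9 kPa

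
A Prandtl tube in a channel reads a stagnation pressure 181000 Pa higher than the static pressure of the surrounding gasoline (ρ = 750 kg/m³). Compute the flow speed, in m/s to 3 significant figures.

v ≈ 22.0 m/s

The dynamic pressure equals the rise in static pressure at the stagnation point: ΔP = ½ρv².
v = √(2ΔP/ρ) = √(2·181000/750) = 22.0 m/s.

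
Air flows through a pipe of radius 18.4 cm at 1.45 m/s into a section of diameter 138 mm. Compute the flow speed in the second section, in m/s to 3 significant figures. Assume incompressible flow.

By continuity, v₂ = v₁·A₁/A₂ = 1.45·(1060/150) = 10.3 m/s.

10.3 m/s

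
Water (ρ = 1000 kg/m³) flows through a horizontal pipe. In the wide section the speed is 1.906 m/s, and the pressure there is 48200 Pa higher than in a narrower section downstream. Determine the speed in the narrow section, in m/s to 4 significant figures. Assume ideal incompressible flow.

Horizontal Bernoulli: P₁ + ½ρv₁² = P₂ + ½ρv₂², so v₂² = v₁² + 2(P₁ − P₂)/ρ.
v₂ = √(1.906² + 2·48200/1000) = √(3.633 + 96.40) = 10.00 m/s.

v₂ ≈ 10.00 m/s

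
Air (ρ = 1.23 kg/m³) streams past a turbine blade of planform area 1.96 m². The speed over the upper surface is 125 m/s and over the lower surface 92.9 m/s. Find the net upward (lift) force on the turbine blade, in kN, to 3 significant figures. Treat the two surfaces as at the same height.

F = 8.43 kN

The faster flow above has the lower pressure; Bernoulli (same height) gives ΔP = ½ρ(v_up² − v_low²).
ΔP = ½·1.23·(125² − 92.9²) = 4300 Pa.
Lift = ΔP · A = 4300 × 1.96 = 8430 N.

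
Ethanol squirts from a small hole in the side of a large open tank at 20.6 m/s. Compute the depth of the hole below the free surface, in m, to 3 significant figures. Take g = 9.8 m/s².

h ≈ 21.7 m

Torricelli: v = √(2gh), so h = v²/(2g).
h = 20.6²/(2·9.8) = 424/19.60 = 21.7 m.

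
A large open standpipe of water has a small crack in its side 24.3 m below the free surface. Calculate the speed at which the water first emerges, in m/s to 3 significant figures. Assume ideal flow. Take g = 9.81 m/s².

21.8 m/s

Torricelli's result v = √(2gh) gives v = √(2·9.81·24.3) = 21.8 m/s.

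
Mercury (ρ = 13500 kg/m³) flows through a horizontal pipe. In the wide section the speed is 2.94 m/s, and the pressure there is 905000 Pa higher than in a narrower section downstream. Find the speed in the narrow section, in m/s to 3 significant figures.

v₂ ≈ 11.9 m/s

Horizontal Bernoulli: P₁ + ½ρv₁² = P₂ + ½ρv₂², so v₂² = v₁² + 2(P₁ − P₂)/ρ.
v₂ = √(2.94² + 2·905000/13500) = √(8.64 + 134) = 11.9 m/s.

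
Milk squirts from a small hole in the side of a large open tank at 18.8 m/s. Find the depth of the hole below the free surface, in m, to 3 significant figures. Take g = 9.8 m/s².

Torricelli: v = √(2gh), so h = v²/(2g).
h = 18.8²/(2·9.8) = 353/19.60 = 18.0 m.

h ≈ 18.0 m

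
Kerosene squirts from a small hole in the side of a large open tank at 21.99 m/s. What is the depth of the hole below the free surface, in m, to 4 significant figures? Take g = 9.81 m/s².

Inverting v = √(2gh) gives h = v² / 2g.
h = 21.99²/(2·9.81) = 483.6/19.62 = 24.65 m.

h ≈ 24.65 m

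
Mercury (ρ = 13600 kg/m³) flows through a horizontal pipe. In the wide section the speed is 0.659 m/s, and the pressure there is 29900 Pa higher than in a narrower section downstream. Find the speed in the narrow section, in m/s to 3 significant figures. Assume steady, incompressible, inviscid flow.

v₂ ≈ 2.20 m/s

With h₁ = h₂, rearranging Bernoulli gives v₂ = √(v₁² + 2ΔP/ρ).
v₂ = √(0.659² + 2·29900/13600) = √(0.434 + 4.40) = 2.20 m/s.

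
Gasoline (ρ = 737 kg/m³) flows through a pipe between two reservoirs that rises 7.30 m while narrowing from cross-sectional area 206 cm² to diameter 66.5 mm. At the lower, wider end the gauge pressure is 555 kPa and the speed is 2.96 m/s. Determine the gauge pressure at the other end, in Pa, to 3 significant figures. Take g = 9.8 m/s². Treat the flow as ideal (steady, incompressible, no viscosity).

The volume flow rate is constant, so v₂ = (A₁/A₂)v₁ = (206/34.7)·2.96 = 17.6 m/s.
Energy conservation along the streamline gives P₂ = P₁ − ½ρ(v₂² − v₁²) − ρg(h₂ − h₁).
P₂ = 555000 + ½·737·(2.96² − 17.6²) − 737·9.8·(+7.30) = 555000 + (-110000) − (52700) = 392000 Pa.

P₂ = 392000 Pa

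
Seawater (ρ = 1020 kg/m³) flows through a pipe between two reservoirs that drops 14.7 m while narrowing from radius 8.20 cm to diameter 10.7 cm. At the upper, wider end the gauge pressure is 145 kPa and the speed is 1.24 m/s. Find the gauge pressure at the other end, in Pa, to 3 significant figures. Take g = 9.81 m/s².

289000 Pa

Mass conservation (A₁v₁ = A₂v₂) gives v₂ = 1.24 × 211/89.9 = 2.91 m/s.
Applying Bernoulli between the two ends and solving for P₂: P₂ = P₁ + ½ρ(v₁² − v₂²) − ρgΔh.
P₂ = 145000 + ½·1020·(1.24² − 2.91²) − 1020·9.81·(−14.7) = 145000 + (-3540) − (-147000) = 289000 Pa.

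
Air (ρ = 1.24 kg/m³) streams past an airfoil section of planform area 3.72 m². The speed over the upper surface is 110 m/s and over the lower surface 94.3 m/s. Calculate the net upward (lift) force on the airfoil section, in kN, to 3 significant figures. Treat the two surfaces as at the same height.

The faster flow above has the lower pressure; Bernoulli (same height) gives ΔP = ½ρ(v_up² − v_low²).
ΔP = ½·1.24·(110² − 94.3²) = 1990 Pa.
Lift = ΔP · A = 1990 × 3.72 = 7400 N.

F = 7.40 kN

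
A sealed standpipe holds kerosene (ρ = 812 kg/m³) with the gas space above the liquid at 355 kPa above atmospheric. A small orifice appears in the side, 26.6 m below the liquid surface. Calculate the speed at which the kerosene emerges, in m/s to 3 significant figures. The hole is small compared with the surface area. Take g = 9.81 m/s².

Take point 1 at the surface (v₁ ≈ 0) and point 2 at the hole (at atmospheric pressure). Bernoulli: P₁ + ρg h = P_atm + ½ρv₂².
With P₁ − P_atm = 355000 Pa, v₂ = √(2gh + 2ΔP/ρ) = √(2·9.81·26.6 + 2·355000/812) = 37.4 m/s.

v ≈ 37.4 m/s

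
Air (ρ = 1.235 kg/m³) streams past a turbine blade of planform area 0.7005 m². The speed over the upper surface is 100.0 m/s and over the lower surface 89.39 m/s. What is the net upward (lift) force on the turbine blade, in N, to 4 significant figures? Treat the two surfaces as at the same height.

869.2 N

The faster flow above has the lower pressure; Bernoulli (same height) gives ΔP = ½ρ(v_up² − v_low²).
ΔP = ½·1.235·(100.0² − 89.39²) = 1241 Pa.
Lift = ΔP · A = 1241 × 0.7005 = 869.2 N.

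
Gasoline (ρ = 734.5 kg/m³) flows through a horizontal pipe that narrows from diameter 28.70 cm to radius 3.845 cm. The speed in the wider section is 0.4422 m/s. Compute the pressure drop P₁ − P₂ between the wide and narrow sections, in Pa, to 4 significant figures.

ΔP = 13860 Pa

The volume flow rate is constant, so v₂ = (A₁/A₂)v₁ = (646.9/46.45)·0.4422 = 6.159 m/s.
Bernoulli (h₁ = h₂): P₁ − P₂ = ½ρ(v₂² − v₁²).
P₁ − P₂ = ½·734.5·(6.159² − 0.4422²) = ½·734.5·37.74 = 13860 Pa.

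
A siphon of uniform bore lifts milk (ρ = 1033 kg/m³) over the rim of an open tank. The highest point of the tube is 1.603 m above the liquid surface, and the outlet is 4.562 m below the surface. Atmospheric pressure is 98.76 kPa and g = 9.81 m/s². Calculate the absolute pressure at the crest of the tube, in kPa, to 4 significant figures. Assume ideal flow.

P_top ≈ 36.29 kPa

From the surface to the outlet (both open to atmosphere, surface at rest): v = √(2g·h_out) = √(2·9.81·4.562) = 9.461 m/s.
The bore is uniform, so the speed at the crest is the same v. Bernoulli surface→crest: P_atm = P_top + ½ρv² + ρg·h_top.
P_top = 98760 − ½·1033·9.461² − 1033·9.81·1.603 = 36290 Pa.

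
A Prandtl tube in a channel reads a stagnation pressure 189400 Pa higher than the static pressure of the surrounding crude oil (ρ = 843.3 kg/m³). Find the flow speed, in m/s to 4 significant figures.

v ≈ 21.19 m/s

The dynamic pressure equals the rise in static pressure at the stagnation point: ΔP = ½ρv².
v = √(2ΔP/ρ) = √(2·189400/843.3) = 21.19 m/s.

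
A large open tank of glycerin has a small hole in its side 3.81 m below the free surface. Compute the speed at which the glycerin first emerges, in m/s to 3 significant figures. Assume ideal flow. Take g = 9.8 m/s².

v ≈ 8.64 m/s

Torricelli's result v = √(2gh) gives v = √(2·9.8·3.81) = 8.64 m/s.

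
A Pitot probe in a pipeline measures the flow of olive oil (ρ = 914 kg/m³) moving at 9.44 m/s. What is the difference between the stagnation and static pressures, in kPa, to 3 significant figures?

ΔP ≈ 40.7 kPa

At the stagnation point the flow is brought to rest, so Bernoulli gives P_stag − P_static = ½ρv².
ΔP = ½·914·9.44² = 40700 Pa.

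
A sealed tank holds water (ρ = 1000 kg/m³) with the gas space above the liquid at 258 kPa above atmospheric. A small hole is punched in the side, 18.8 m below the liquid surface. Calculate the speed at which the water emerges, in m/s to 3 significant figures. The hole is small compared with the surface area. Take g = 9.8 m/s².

Take point 1 at the surface (v₁ ≈ 0) and point 2 at the hole (at atmospheric pressure). Bernoulli: P₁ + ρg h = P_atm + ½ρv₂².
With P₁ − P_atm = 258000 Pa, v₂ = √(2gh + 2ΔP/ρ) = √(2·9.8·18.8 + 2·258000/1000) = 29.7 m/s.

v ≈ 29.7 m/s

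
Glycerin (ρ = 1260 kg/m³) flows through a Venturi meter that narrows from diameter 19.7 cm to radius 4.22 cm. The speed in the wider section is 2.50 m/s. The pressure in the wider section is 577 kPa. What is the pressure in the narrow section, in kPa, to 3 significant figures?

Mass conservation (A₁v₁ = A₂v₂) gives v₂ = 2.50 × 305/55.9 = 13.6 m/s.
With no height change, Bernoulli's equation is P₁ + ½ρv₁² = P₂ + ½ρv₂².
P₂ = P₁ − ½ρ(v₂² − v₁²) = 577000 − ½·1260·(13.6² − 2.50²) = 577000 − 113000 = 464000 Pa.

464 kPa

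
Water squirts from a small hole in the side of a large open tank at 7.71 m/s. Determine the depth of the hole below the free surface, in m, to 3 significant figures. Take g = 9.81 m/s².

h ≈ 3.03 m

For a small hole in a large open tank, ½v² = gh, giving h = v²/(2g).
h = 7.71²/(2·9.81) = 59.4/19.62 = 3.03 m.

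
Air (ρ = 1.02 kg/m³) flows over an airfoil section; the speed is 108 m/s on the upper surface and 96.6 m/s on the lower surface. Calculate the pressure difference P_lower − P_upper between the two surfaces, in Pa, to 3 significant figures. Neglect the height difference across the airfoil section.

ΔP ≈ 1190 Pa

Bernoulli (same height): P_lower − P_upper = ½ρ(v_upper² − v_lower²).
ΔP = ½·1.02·(108² − 96.6²) = 1190 Pa.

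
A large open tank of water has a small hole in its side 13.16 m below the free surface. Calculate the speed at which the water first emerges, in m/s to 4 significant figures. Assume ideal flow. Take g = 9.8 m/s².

Bernoulli from surface to hole (P equal, v_surface ≈ 0): v = √(2gh) = √(2×9.8×13.16) = 16.06 m/s.

v ≈ 16.06 m/s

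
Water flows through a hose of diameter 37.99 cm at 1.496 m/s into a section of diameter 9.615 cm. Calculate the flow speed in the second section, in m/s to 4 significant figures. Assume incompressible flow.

23.35 m/s

The volume flow rate is constant, so v₂ = (A₁/A₂)v₁ = (1134/72.61)·1.496 = 23.35 m/s.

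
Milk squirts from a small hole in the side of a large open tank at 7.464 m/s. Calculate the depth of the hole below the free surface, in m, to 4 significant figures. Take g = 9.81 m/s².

h = 2.840 m

For a small hole in a large open tank, ½v² = gh, giving h = v²/(2g).
h = 7.464²/(2·9.81) = 55.71/19.62 = 2.840 m.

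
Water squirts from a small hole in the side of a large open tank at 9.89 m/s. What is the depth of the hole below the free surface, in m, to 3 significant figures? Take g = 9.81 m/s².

For a small hole in a large open tank, ½v² = gh, giving h = v²/(2g).
h = 9.89²/(2·9.81) = 97.8/19.62 = 4.99 m.

4.99 m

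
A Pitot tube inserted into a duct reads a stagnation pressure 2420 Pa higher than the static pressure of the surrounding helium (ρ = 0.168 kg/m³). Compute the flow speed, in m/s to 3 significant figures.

v ≈ 170 m/s

At the stagnation point the flow is brought to rest, so Bernoulli gives P_stag − P_static = ½ρv².
v = √(2ΔP/ρ) = √(2·2420/0.168) = 170 m/s.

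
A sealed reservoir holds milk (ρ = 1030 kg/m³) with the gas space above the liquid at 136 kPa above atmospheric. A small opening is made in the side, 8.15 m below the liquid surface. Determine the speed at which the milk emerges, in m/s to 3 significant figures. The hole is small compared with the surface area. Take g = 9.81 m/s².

Take point 1 at the surface (v₁ ≈ 0) and point 2 at the hole (at atmospheric pressure). Bernoulli: P₁ + ρg h = P_atm + ½ρv₂².
With P₁ − P_atm = 136000 Pa, v₂ = √(2gh + 2ΔP/ρ) = √(2·9.81·8.15 + 2·136000/1030) = 20.6 m/s.

v ≈ 20.6 m/s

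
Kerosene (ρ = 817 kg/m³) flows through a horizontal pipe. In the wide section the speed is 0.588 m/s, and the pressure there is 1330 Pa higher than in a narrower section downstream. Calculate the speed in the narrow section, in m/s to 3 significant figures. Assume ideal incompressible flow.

v₂ ≈ 1.90 m/s

With h₁ = h₂, rearranging Bernoulli gives v₂ = √(v₁² + 2ΔP/ρ).
v₂ = √(0.588² + 2·1330/817) = √(0.346 + 3.26) = 1.90 m/s.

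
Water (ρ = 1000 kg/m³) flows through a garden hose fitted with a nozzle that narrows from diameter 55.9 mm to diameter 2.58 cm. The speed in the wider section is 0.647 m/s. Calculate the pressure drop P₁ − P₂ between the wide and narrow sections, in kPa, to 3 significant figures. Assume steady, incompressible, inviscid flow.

ΔP ≈ 4.40 kPa

Mass conservation (A₁v₁ = A₂v₂) gives v₂ = 0.647 × 24.5/5.23 = 3.04 m/s.
Bernoulli (h₁ = h₂): P₁ − P₂ = ½ρ(v₂² − v₁²).
P₁ − P₂ = ½·1000·(3.04² − 0.647²) = ½·1000·8.81 = 4400 Pa.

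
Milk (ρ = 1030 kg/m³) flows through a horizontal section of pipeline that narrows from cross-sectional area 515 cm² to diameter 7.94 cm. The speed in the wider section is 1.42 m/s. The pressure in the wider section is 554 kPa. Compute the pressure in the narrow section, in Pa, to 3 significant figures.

Continuity gives A₁v₁ = A₂v₂, so v₂ = (515 cm²)/(49.5 cm²) × 1.42 m/s = 14.8 m/s.
Along the horizontal streamline, P + ½ρv² is constant.
P₂ = P₁ − ½ρ(v₂² − v₁²) = 554000 − ½·1030·(14.8² − 1.42²) = 554000 − 111000 = 443000 Pa.

P₂ = 443000 Pa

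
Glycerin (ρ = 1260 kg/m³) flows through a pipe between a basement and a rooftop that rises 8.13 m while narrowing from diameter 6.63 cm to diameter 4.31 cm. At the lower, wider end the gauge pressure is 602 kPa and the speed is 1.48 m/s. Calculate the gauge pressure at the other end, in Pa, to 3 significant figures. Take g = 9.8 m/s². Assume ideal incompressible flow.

P₂ ≈ 495000 Pa

The volume flow rate is constant, so v₂ = (A₁/A₂)v₁ = (34.5/14.6)·1.48 = 3.50 m/s.
Applying Bernoulli between the two ends and solving for P₂: P₂ = P₁ + ½ρ(v₁² − v₂²) − ρgΔh.
P₂ = 602000 + ½·1260·(1.48² − 3.50²) − 1260·9.8·(+8.13) = 602000 + (-6350) − (100000) = 495000 Pa.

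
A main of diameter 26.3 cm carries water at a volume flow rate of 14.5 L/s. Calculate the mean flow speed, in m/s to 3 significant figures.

v ≈ 0.267 m/s

Q = 14.5 L/s = 0.0145 m³/s.
v = Q/A = 0.0145 / 0.0543 = 0.267 m/s.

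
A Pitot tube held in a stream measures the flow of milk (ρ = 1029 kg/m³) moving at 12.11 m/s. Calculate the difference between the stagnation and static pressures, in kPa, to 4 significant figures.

ΔP ≈ 75.45 kPa

The dynamic pressure equals the rise in static pressure at the stagnation point: ΔP = ½ρv².
ΔP = ½·1029·12.11² = 75450 Pa.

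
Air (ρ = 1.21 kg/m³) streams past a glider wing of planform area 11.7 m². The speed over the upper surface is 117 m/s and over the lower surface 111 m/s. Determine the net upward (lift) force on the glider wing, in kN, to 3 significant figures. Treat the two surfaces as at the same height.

F = 9.68 kN

The faster flow above has the lower pressure; Bernoulli (same height) gives ΔP = ½ρ(v_up² − v_low²).
ΔP = ½·1.21·(117² − 111²) = 828 Pa.
Lift = ΔP · A = 828 × 11.7 = 9680 N.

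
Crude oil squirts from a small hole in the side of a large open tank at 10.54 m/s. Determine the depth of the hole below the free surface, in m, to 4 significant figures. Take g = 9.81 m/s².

Inverting v = √(2gh) gives h = v² / 2g.
h = 10.54²/(2·9.81) = 111.1/19.62 = 5.662 m.

h ≈ 5.662 m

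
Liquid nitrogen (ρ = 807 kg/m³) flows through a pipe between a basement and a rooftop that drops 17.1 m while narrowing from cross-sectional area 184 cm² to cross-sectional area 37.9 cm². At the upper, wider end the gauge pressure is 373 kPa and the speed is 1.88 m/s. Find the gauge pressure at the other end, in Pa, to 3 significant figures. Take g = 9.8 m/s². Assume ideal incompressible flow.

P₂ = 476000 Pa

The volume flow rate is constant, so v₂ = (A₁/A₂)v₁ = (184/37.9)·1.88 = 9.13 m/s.
Energy conservation along the streamline gives P₂ = P₁ − ½ρ(v₂² − v₁²) − ρg(h₂ − h₁).
P₂ = 373000 + ½·807·(1.88² − 9.13²) − 807·9.8·(−17.1) = 373000 + (-32200) − (-135000) = 476000 Pa.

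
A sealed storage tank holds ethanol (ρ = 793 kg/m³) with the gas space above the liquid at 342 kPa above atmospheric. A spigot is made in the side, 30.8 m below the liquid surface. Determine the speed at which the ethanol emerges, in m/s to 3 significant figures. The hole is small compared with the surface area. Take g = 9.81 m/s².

Take point 1 at the surface (v₁ ≈ 0) and point 2 at the hole (at atmospheric pressure). Bernoulli: P₁ + ρg h = P_atm + ½ρv₂².
With P₁ − P_atm = 342000 Pa, v₂ = √(2gh + 2ΔP/ρ) = √(2·9.81·30.8 + 2·342000/793) = 38.3 m/s.

v = 38.3 m/s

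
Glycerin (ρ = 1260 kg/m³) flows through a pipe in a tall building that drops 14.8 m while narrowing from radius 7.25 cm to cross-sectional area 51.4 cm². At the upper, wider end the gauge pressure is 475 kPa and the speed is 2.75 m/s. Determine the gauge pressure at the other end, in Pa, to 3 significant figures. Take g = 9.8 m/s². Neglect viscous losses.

By continuity, v₂ = v₁·A₁/A₂ = 2.75·(165/51.4) = 8.83 m/s.
Energy conservation along the streamline gives P₂ = P₁ − ½ρ(v₂² − v₁²) − ρg(h₂ − h₁).
P₂ = 475000 + ½·1260·(2.75² − 8.83²) − 1260·9.8·(−14.8) = 475000 + (-44400) − (-183000) = 613000 Pa.

613000 Pa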